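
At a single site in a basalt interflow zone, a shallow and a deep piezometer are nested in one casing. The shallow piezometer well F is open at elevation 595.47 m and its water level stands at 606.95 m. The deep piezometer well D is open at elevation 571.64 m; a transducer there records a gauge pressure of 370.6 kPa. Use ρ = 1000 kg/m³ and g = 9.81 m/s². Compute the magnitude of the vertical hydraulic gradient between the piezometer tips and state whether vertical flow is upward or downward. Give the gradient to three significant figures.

Total head at well F: h = 606.95 m (water level in the standpipe).
Pressure head at well D: ψ = P/(ρg) = 370.6×1000 / (1000 × 9.81) = 37.78 m.
Total head at well D: h = z + ψ = 571.64 + 37.78 = 609.42 m.
Δh = h(well F) − h(well D) = 606.95 − 609.42 = -2.47 m.
Vertical separation Δz = 595.47 − 571.64 = 23.83 m.
|i_v| = |Δh| / Δz = 2.47 / 23.83 = 0.104.
Head is higher in the deep piezometer, so vertical flow is upward (discharge condition).

|i_v| ≈ 0.104; vertical flow is upward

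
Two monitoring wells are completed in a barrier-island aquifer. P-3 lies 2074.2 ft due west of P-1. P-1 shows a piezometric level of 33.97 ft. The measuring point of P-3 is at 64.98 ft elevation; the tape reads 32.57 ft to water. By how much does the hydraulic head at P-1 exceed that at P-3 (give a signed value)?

Total head at P-1: h = 33.97 ft (water level in the piezometer is the total head).
Total head at P-3: h = 64.98 − 32.57 = 32.41 ft.
Head difference: h(P-1) − h(P-3) = 33.97 − 32.41 = 1.56 ft.

Δh ≈ 1.56 ft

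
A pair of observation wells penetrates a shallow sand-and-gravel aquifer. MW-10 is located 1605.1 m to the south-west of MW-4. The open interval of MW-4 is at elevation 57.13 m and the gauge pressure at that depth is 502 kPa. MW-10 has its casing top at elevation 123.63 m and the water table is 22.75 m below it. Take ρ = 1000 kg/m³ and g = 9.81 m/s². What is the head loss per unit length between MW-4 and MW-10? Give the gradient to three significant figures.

Pressure head at MW-4: ψ = P/(ρg) = 502×1000 / (1000 × 9.81) = 51.17 m.
Total head at MW-4: h = z + ψ = 57.13 + 51.17 = 108.30 m.
Total head at MW-10: h = 123.63 − 22.75 = 100.88 m.
Head difference: h(MW-4) − h(MW-10) = 108.30 − 100.88 = 7.42 m.
Hydraulic gradient: i = |Δh| / L = 7.42 / 1605.1 = 0.00462.

i ≈ 0.00462 m/m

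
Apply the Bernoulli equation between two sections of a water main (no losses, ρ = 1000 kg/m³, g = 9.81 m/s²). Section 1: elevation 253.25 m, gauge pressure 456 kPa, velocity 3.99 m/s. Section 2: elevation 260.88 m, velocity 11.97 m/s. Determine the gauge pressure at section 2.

P₂ ≈ 317 kPa

Pressure head at 1: ψ₁ = P₁/(ρg) = 456×1000 / (1000 × 9.81) = 46.48 m.
Velocity heads: v₁²/2g = 3.99²/19.62 = 0.811 m; v₂²/2g = 11.97²/19.62 = 7.303 m.
Total head H = z₁ + ψ₁ + v₁²/2g = 253.25 + 46.48 + 0.811 = 300.54 m.
ψ₂ = H − z₂ − v₂²/2g = 300.54 − 260.88 − 7.303 = 32.36 m.
P₂ = ρgψ₂ = 1000 × 9.81 × 32.36 ≈ 317 kPa.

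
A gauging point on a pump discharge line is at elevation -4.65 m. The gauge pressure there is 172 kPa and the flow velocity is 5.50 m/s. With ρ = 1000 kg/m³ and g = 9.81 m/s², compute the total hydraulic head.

Pressure head ψ = P/(ρg) = 172×1000 / (1000 × 9.81) = 17.53 m.
Velocity head = v²/(2g) = 5.50² / (2 × 9.81) = 1.542 m.
h = z + ψ + v²/(2g) = -4.65 + 17.53 + 1.542 = 14.42 m.

h ≈ 14.42 m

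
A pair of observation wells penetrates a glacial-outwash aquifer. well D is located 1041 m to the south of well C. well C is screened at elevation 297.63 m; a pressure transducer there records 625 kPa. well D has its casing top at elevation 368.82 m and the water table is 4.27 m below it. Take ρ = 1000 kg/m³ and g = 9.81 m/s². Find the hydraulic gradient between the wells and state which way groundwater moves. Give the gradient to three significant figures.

Pressure head at well C: ψ = P/(ρg) = 625×1000 / (1000 × 9.81) = 63.71 m.
Total head at well C: h = z + ψ = 297.63 + 63.71 = 361.34 m.
Total head at well D: h = 368.82 − 4.27 = 364.55 m.
Head difference: h(well C) − h(well D) = 361.34 − 364.55 = -3.21 m.
Hydraulic gradient: i = |Δh| / L = 3.21 / 1041 = 0.00308.
Flow is from higher to lower head: from well D toward well C, i.e. toward the north.

i ≈ 0.00308; groundwater flows toward the north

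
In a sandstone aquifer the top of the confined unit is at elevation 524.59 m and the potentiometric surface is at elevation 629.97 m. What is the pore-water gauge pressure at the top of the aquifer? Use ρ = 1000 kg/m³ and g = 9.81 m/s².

Pressure head at the aquifer top: ψ = h − z = 629.97 − 524.59 = 105.38 m.
P = ρgψ = 1000 × 9.81 × 105.38 = 1033778 Pa ≈ 1030 kPa.

P ≈ 1030 kPa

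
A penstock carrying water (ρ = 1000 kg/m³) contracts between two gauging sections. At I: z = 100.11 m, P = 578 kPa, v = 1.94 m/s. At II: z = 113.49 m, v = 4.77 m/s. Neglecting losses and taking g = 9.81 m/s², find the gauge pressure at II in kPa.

P₂ ≈ 437 kPa

Pressure head at I: ψ₁ = P₁/(ρg) = 578×1000 / (1000 × 9.81) = 58.92 m.
Velocity heads: v₁²/2g = 1.94²/19.62 = 0.192 m; v₂²/2g = 4.77²/19.62 = 1.160 m.
Total head H = z₁ + ψ₁ + v₁²/2g = 100.11 + 58.92 + 0.192 = 159.22 m.
ψ₂ = H − z₂ − v₂²/2g = 159.22 − 113.49 − 1.160 = 44.57 m.
P₂ = ρgψ₂ = 1000 × 9.81 × 44.57 ≈ 437 kPa.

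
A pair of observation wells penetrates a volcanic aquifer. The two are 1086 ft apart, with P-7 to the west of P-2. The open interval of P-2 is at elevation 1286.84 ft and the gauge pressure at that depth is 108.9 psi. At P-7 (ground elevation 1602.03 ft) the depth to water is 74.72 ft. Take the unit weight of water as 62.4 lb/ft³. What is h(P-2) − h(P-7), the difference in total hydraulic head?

Pressure head at P-2: ψ = 144·P/γ = 144 × 108.9 / 62.4 = 251.31 ft.
Total head at P-2: h = z + ψ = 1286.84 + 251.31 = 1538.15 ft.
Total head at P-7: h = 1602.03 − 74.72 = 1527.31 ft.
Head difference: h(P-2) − h(P-7) = 1538.15 − 1527.31 = 10.84 ft.

Δh ≈ 10.84 ft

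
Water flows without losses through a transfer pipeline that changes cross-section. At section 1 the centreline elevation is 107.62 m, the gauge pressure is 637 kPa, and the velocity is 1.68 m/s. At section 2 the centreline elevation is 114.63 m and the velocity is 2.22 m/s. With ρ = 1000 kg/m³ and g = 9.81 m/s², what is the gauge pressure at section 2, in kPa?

P₂ ≈ 567 kPa

Pressure head at 1: ψ₁ = P₁/(ρg) = 637×1000 / (1000 × 9.81) = 64.93 m.
Velocity heads: v₁²/2g = 1.68²/19.62 = 0.144 m; v₂²/2g = 2.22²/19.62 = 0.251 m.
Total head H = z₁ + ψ₁ + v₁²/2g = 107.62 + 64.93 + 0.144 = 172.69 m.
ψ₂ = H − z₂ − v₂²/2g = 172.69 − 114.63 − 0.251 = 57.81 m.
P₂ = ρgψ₂ = 1000 × 9.81 × 57.81 ≈ 567 kPa.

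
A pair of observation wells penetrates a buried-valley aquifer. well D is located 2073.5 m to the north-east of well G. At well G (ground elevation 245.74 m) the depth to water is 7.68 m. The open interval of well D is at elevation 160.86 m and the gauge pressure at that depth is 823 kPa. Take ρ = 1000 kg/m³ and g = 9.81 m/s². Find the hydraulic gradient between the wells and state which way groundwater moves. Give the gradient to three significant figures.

Total head at well G: h = 245.74 − 7.68 = 238.06 m.
Pressure head at well D: ψ = P/(ρg) = 823×1000 / (1000 × 9.81) = 83.89 m.
Total head at well D: h = z + ψ = 160.86 + 83.89 = 244.75 m.
Head difference: h(well G) − h(well D) = 238.06 − 244.75 = -6.69 m.
Hydraulic gradient: i = |Δh| / L = 6.69 / 2073.5 = 0.00323.
Flow is from higher to lower head: from well D toward well G, i.e. toward the south-west.

i ≈ 0.00323; groundwater flows toward the south-west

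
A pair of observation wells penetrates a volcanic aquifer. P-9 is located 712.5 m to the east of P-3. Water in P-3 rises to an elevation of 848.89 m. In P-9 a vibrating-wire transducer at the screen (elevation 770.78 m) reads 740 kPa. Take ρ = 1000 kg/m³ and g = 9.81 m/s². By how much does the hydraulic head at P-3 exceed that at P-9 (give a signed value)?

Δh ≈ 2.68 m

Total head at P-3: h = 848.89 m (water level in the piezometer is the total head).
Pressure head at P-9: ψ = P/(ρg) = 740×1000 / (1000 × 9.81) = 75.43 m.
Total head at P-9: h = z + ψ = 770.78 + 75.43 = 846.21 m.
Head difference: h(P-3) − h(P-9) = 848.89 − 846.21 = 2.68 m.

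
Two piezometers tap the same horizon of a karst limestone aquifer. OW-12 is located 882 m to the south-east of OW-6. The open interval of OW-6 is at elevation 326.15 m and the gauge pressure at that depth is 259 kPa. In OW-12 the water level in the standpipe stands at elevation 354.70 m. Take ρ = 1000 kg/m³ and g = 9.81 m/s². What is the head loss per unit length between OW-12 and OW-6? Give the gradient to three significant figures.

i ≈ 0.00244 m/m

Pressure head at OW-6: ψ = P/(ρg) = 259×1000 / (1000 × 9.81) = 26.40 m.
Total head at OW-6: h = z + ψ = 326.15 + 26.40 = 352.55 m.
Total head at OW-12: h = 354.70 m (water level in the piezometer is the total head).
Head difference: h(OW-6) − h(OW-12) = 352.55 − 354.70 = -2.15 m.
Hydraulic gradient: i = |Δh| / L = 2.15 / 882 = 0.00244.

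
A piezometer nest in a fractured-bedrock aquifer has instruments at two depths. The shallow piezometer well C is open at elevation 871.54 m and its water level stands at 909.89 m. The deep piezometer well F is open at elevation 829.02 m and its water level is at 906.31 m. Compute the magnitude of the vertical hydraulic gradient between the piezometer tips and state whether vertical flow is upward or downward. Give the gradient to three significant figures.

|i_v| ≈ 0.0842; vertical flow is downward

Total head at well C: h = 909.89 m (water level in the standpipe).
Total head at well F: h = 906.31 m.
Δh = h(well C) − h(well F) = 909.89 − 906.31 = 3.58 m.
Vertical separation Δz = 871.54 − 829.02 = 42.52 m.
|i_v| = |Δh| / Δz = 3.58 / 42.52 = 0.0842.
Head is higher in the shallow piezometer, so vertical flow is downward (recharge condition).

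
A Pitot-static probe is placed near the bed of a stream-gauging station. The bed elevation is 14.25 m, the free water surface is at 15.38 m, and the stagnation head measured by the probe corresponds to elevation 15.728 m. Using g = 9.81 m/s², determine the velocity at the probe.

Near the bed, under hydrostatic conditions, the piezometric head (z + ψ) equals the free-surface elevation, 15.38 m.
Velocity head = total − piezometric = 15.728 − 15.38 = 0.348 m.
v = √(2g·h_v) = √(2 × 9.81 × 0.348) = 2.61 m/s.

v ≈ 2.61 m/s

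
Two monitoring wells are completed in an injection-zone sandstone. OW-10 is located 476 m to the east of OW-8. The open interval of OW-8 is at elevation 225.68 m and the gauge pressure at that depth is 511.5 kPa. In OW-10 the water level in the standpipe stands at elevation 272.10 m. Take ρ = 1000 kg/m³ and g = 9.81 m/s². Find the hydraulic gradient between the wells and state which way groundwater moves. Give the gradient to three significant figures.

i ≈ 0.0120; groundwater flows toward the east

Pressure head at OW-8: ψ = P/(ρg) = 511.5×1000 / (1000 × 9.81) = 52.14 m.
Total head at OW-8: h = z + ψ = 225.68 + 52.14 = 277.82 m.
Total head at OW-10: h = 272.10 m (water level in the piezometer is the total head).
Head difference: h(OW-8) − h(OW-10) = 277.82 − 272.10 = 5.72 m.
Hydraulic gradient: i = |Δh| / L = 5.72 / 476 = 0.0120.
Flow is from higher to lower head: from OW-8 toward OW-10, i.e. toward the east.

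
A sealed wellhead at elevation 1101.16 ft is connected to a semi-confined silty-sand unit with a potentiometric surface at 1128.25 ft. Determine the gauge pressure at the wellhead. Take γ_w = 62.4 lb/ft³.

P ≈ 11.7 psi

Head above the cap: Δh = 1128.25 − 1101.16 = 27.09 ft.
P = γΔh/144 = 62.4 × 27.09 / 144 = 11.7 psi.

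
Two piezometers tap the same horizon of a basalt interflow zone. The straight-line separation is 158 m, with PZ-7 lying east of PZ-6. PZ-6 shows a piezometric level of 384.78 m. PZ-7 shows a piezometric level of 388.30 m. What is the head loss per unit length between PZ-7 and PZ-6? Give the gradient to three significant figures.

Total head at PZ-6: h = 384.78 m (water level in the piezometer is the total head).
Total head at PZ-7: h = 388.30 m (water level in the piezometer is the total head).
Head difference: h(PZ-6) − h(PZ-7) = 384.78 − 388.30 = -3.52 m.
Hydraulic gradient: i = |Δh| / L = 3.52 / 158 = 0.0223.

i ≈ 0.0223 m/m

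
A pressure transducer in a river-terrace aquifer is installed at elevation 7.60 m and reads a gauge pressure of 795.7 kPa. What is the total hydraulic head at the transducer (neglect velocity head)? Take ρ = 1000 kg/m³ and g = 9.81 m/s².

h ≈ 88.71 m

ψ = P/(ρg) = 795.7×1000 / (1000 × 9.81) = 81.11 m.
h = z + ψ = 7.60 + 81.11 = 88.71 m.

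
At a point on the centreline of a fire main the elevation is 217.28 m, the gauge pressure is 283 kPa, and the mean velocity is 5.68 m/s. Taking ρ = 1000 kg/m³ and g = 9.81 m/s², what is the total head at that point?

h ≈ 247.77 m

Pressure head ψ = P/(ρg) = 283×1000 / (1000 × 9.81) = 28.85 m.
Velocity head = v²/(2g) = 5.68² / (2 × 9.81) = 1.644 m.
h = z + ψ + v²/(2g) = 217.28 + 28.85 + 1.644 = 247.77 m.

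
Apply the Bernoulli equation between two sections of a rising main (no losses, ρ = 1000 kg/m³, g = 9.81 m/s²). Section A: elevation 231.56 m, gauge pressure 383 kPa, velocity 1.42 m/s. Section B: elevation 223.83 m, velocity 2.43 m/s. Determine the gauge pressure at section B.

Pressure head at A: ψ₁ = P₁/(ρg) = 383×1000 / (1000 × 9.81) = 39.04 m.
Velocity heads: v₁²/2g = 1.42²/19.62 = 0.103 m; v₂²/2g = 2.43²/19.62 = 0.301 m.
Total head H = z₁ + ψ₁ + v₁²/2g = 231.56 + 39.04 + 0.103 = 270.70 m.
ψ₂ = H − z₂ − v₂²/2g = 270.70 − 223.83 − 0.301 = 46.57 m.
P₂ = ρgψ₂ = 1000 × 9.81 × 46.57 ≈ 457 kPa.

P₂ ≈ 457 kPa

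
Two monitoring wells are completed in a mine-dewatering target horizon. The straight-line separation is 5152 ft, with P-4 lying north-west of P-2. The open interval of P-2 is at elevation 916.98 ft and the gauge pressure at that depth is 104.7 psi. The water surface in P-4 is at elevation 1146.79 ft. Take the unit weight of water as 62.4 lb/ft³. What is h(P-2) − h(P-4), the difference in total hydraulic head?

Δh ≈ 11.81 ft

Pressure head at P-2: ψ = 144·P/γ = 144 × 104.7 / 62.4 = 241.62 ft.
Total head at P-2: h = z + ψ = 916.98 + 241.62 = 1158.60 ft.
Total head at P-4: h = 1146.79 ft (water level in the piezometer is the total head).
Head difference: h(P-2) − h(P-4) = 1158.60 − 1146.79 = 11.81 ft.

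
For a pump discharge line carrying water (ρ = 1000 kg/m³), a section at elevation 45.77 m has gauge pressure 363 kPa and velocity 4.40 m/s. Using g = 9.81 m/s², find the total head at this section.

h ≈ 83.76 m

Pressure head ψ = P/(ρg) = 363×1000 / (1000 × 9.81) = 37.00 m.
Velocity head = v²/(2g) = 4.40² / (2 × 9.81) = 0.987 m.
h = z + ψ + v²/(2g) = 45.77 + 37.00 + 0.987 = 83.76 m.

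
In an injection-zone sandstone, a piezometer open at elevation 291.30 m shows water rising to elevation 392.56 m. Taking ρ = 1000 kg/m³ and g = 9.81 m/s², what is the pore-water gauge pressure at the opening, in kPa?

Pressure head ψ = h − z = 392.56 − 291.30 = 101.26 m.
P = ρgψ = 1000 × 9.81 × 101.26 = 993361 Pa ≈ 993 kPa.

P ≈ 993 kPa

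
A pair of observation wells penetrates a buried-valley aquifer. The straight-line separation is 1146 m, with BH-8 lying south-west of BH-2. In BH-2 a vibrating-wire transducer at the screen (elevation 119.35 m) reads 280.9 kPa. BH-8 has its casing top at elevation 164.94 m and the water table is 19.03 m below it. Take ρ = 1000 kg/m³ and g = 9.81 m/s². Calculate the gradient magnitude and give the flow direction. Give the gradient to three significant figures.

Pressure head at BH-2: ψ = P/(ρg) = 280.9×1000 / (1000 × 9.81) = 28.63 m.
Total head at BH-2: h = z + ψ = 119.35 + 28.63 = 147.98 m.
Total head at BH-8: h = 164.94 − 19.03 = 145.91 m.
Head difference: h(BH-2) − h(BH-8) = 147.98 − 145.91 = 2.07 m.
Hydraulic gradient: i = |Δh| / L = 2.07 / 1146 = 0.00181.
Flow is from higher to lower head: from BH-2 toward BH-8, i.e. toward the south-west.

i ≈ 0.00181; groundwater flows toward the south-west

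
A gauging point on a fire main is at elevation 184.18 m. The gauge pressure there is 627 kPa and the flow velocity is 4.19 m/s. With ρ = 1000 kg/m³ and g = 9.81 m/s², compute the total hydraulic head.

h ≈ 248.99 m

Pressure head ψ = P/(ρg) = 627×1000 / (1000 × 9.81) = 63.91 m.
Velocity head = v²/(2g) = 4.19² / (2 × 9.81) = 0.895 m.
h = z + ψ + v²/(2g) = 184.18 + 63.91 + 0.895 = 248.99 m.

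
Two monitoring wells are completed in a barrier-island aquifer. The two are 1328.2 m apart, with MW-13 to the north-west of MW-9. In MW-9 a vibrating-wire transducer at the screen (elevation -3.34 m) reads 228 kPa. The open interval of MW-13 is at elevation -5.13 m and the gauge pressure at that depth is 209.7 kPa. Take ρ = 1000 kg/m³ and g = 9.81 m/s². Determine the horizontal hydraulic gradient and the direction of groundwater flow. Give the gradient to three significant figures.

i ≈ 0.00275; groundwater flows toward the north-west

Pressure head at MW-9: ψ = P/(ρg) = 228×1000 / (1000 × 9.81) = 23.24 m.
Total head at MW-9: h = z + ψ = -3.34 + 23.24 = 19.90 m.
Pressure head at MW-13: ψ = P/(ρg) = 209.7×1000 / (1000 × 9.81) = 21.38 m.
Total head at MW-13: h = z + ψ = -5.13 + 21.38 = 16.25 m.
Head difference: h(MW-9) − h(MW-13) = 19.90 − 16.25 = 3.65 m.
Hydraulic gradient: i = |Δh| / L = 3.65 / 1328.2 = 0.00275.
Flow is from higher to lower head: from MW-9 toward MW-13, i.e. toward the north-west.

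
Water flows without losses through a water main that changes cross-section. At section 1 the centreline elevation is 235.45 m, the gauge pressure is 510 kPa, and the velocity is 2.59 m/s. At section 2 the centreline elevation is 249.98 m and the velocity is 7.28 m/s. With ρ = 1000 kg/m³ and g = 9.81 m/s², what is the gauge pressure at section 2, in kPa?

P₂ ≈ 344 kPa

Pressure head at 1: ψ₁ = P₁/(ρg) = 510×1000 / (1000 × 9.81) = 51.99 m.
Velocity heads: v₁²/2g = 2.59²/19.62 = 0.342 m; v₂²/2g = 7.28²/19.62 = 2.701 m.
Total head H = z₁ + ψ₁ + v₁²/2g = 235.45 + 51.99 + 0.342 = 287.78 m.
ψ₂ = H − z₂ − v₂²/2g = 287.78 − 249.98 − 2.701 = 35.10 m.
P₂ = ρgψ₂ = 1000 × 9.81 × 35.10 ≈ 344 kPa.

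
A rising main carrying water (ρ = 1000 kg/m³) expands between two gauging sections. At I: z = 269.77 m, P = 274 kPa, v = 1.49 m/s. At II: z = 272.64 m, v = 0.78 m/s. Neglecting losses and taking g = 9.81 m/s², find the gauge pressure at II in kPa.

P₂ ≈ 247 kPa

Pressure head at I: ψ₁ = P₁/(ρg) = 274×1000 / (1000 × 9.81) = 27.93 m.
Velocity heads: v₁²/2g = 1.49²/19.62 = 0.113 m; v₂²/2g = 0.78²/19.62 = 0.031 m.
Total head H = z₁ + ψ₁ + v₁²/2g = 269.77 + 27.93 + 0.113 = 297.81 m.
ψ₂ = H − z₂ − v₂²/2g = 297.81 − 272.64 − 0.031 = 25.14 m.
P₂ = ρgψ₂ = 1000 × 9.81 × 25.14 ≈ 247 kPa.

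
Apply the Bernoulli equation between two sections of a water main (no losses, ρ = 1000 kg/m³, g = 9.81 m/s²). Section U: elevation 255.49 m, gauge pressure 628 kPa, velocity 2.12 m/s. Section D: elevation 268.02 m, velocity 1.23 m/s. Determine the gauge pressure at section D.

Pressure head at U: ψ₁ = P₁/(ρg) = 628×1000 / (1000 × 9.81) = 64.02 m.
Velocity heads: v₁²/2g = 2.12²/19.62 = 0.229 m; v₂²/2g = 1.23²/19.62 = 0.077 m.
Total head H = z₁ + ψ₁ + v₁²/2g = 255.49 + 64.02 + 0.229 = 319.74 m.
ψ₂ = H − z₂ − v₂²/2g = 319.74 − 268.02 − 0.077 = 51.64 m.
P₂ = ρgψ₂ = 1000 × 9.81 × 51.64 ≈ 507 kPa.

P₂ ≈ 507 kPa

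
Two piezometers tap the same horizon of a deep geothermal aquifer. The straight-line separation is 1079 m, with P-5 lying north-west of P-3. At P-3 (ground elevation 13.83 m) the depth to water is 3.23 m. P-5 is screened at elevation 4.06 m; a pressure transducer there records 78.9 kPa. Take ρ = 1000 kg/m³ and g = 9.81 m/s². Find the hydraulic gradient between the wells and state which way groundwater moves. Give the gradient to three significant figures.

i ≈ 0.00139; groundwater flows toward the south-east

Total head at P-3: h = 13.83 − 3.23 = 10.60 m.
Pressure head at P-5: ψ = P/(ρg) = 78.9×1000 / (1000 × 9.81) = 8.04 m.
Total head at P-5: h = z + ψ = 4.06 + 8.04 = 12.10 m.
Head difference: h(P-3) − h(P-5) = 10.60 − 12.10 = -1.50 m.
Hydraulic gradient: i = |Δh| / L = 1.50 / 1079 = 0.00139.
Flow is from higher to lower head: from P-5 toward P-3, i.e. toward the south-east.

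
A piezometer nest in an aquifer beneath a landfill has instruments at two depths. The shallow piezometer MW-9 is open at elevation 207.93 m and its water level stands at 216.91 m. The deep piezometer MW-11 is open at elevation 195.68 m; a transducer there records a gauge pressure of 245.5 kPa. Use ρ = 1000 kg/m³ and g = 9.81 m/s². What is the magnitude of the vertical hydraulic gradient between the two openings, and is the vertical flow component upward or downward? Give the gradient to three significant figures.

|i_v| ≈ 0.310; vertical flow is upward

Total head at MW-9: h = 216.91 m (water level in the standpipe).
Pressure head at MW-11: ψ = P/(ρg) = 245.5×1000 / (1000 × 9.81) = 25.03 m.
Total head at MW-11: h = z + ψ = 195.68 + 25.03 = 220.71 m.
Δh = h(MW-9) − h(MW-11) = 216.91 − 220.71 = -3.80 m.
Vertical separation Δz = 207.93 − 195.68 = 12.25 m.
|i_v| = |Δh| / Δz = 3.80 / 12.25 = 0.310.
Head is higher in the deep piezometer, so vertical flow is upward (discharge condition).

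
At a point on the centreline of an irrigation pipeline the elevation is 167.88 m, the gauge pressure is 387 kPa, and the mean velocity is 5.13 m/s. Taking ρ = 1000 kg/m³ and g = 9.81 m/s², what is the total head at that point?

Pressure head ψ = P/(ρg) = 387×1000 / (1000 × 9.81) = 39.45 m.
Velocity head = v²/(2g) = 5.13² / (2 × 9.81) = 1.341 m.
h = z + ψ + v²/(2g) = 167.88 + 39.45 + 1.341 = 208.67 m.

h ≈ 208.67 m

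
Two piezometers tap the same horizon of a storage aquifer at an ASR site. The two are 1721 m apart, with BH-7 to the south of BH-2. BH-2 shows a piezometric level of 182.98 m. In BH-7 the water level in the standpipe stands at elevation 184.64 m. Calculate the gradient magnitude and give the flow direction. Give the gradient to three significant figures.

i ≈ 0.000965; groundwater flows toward the north

Total head at BH-2: h = 182.98 m (water level in the piezometer is the total head).
Total head at BH-7: h = 184.64 m (water level in the piezometer is the total head).
Head difference: h(BH-2) − h(BH-7) = 182.98 − 184.64 = -1.66 m.
Hydraulic gradient: i = |Δh| / L = 1.66 / 1721 = 0.000965.
Flow is from higher to lower head: from BH-7 toward BH-2, i.e. toward the north.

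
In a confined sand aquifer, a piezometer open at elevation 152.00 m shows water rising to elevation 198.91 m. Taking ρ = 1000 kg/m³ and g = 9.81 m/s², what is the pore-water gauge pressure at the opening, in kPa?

Pressure head ψ = h − z = 198.91 − 152.00 = 46.91 m.
P = ρgψ = 1000 × 9.81 × 46.91 = 460187 Pa ≈ 460 kPa.

P ≈ 460 kPa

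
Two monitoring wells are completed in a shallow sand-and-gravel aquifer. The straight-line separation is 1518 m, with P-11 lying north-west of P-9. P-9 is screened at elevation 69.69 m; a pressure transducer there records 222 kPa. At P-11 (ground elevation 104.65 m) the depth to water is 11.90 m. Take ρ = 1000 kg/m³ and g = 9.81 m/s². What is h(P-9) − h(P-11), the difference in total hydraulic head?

Δh ≈ -0.43 m

Pressure head at P-9: ψ = P/(ρg) = 222×1000 / (1000 × 9.81) = 22.63 m.
Total head at P-9: h = z + ψ = 69.69 + 22.63 = 92.32 m.
Total head at P-11: h = 104.65 − 11.90 = 92.75 m.
Head difference: h(P-9) − h(P-11) = 92.32 − 92.75 = -0.43 m.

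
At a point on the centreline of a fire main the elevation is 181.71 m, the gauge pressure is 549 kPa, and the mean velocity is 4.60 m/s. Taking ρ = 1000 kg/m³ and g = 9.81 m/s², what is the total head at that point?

Pressure head ψ = P/(ρg) = 549×1000 / (1000 × 9.81) = 55.96 m.
Velocity head = v²/(2g) = 4.60² / (2 × 9.81) = 1.078 m.
h = z + ψ + v²/(2g) = 181.71 + 55.96 + 1.078 = 238.75 m.

h ≈ 238.75 m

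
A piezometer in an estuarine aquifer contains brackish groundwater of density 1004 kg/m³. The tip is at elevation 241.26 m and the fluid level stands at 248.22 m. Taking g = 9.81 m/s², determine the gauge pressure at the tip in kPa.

Pressure head ψ = h − z = 248.22 − 241.26 = 6.96 m.
P = ρgψ = 1004 × 9.81 × 6.96 = 68551 Pa ≈ 68.6 kPa.

P ≈ 68.6 kPa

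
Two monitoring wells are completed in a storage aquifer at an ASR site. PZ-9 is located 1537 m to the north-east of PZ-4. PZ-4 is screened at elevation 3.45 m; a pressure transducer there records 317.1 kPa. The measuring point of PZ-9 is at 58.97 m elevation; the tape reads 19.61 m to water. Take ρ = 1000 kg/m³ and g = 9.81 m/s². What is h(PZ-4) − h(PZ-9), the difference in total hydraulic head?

Pressure head at PZ-4: ψ = P/(ρg) = 317.1×1000 / (1000 × 9.81) = 32.32 m.
Total head at PZ-4: h = z + ψ = 3.45 + 32.32 = 35.77 m.
Total head at PZ-9: h = 58.97 − 19.61 = 39.36 m.
Head difference: h(PZ-4) − h(PZ-9) = 35.77 − 39.36 = -3.59 m.

Δh ≈ -3.59 m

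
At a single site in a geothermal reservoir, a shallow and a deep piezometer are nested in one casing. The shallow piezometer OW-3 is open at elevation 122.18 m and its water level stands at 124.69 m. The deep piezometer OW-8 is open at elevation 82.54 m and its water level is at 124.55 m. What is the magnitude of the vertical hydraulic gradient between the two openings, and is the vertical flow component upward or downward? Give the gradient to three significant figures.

Total head at OW-3: h = 124.69 m (water level in the standpipe).
Total head at OW-8: h = 124.55 m.
Δh = h(OW-3) − h(OW-8) = 124.69 − 124.55 = 0.14 m.
Vertical separation Δz = 122.18 − 82.54 = 39.64 m.
|i_v| = |Δh| / Δz = 0.14 / 39.64 = 0.00353.
Head is higher in the shallow piezometer, so vertical flow is downward (recharge condition).

|i_v| ≈ 0.00353; vertical flow is downward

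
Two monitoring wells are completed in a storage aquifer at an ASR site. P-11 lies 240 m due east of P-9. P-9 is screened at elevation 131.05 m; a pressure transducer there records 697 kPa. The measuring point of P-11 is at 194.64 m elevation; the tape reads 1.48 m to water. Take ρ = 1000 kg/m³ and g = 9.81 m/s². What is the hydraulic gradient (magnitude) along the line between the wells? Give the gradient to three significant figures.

Pressure head at P-9: ψ = P/(ρg) = 697×1000 / (1000 × 9.81) = 71.05 m.
Total head at P-9: h = z + ψ = 131.05 + 71.05 = 202.10 m.
Total head at P-11: h = 194.64 − 1.48 = 193.16 m.
Head difference: h(P-9) − h(P-11) = 202.10 − 193.16 = 8.94 m.
Hydraulic gradient: i = |Δh| / L = 8.94 / 240 = 0.0372.

i ≈ 0.0372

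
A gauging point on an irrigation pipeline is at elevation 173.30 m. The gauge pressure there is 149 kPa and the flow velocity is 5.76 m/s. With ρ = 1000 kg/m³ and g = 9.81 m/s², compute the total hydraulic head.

h ≈ 190.18 m

Pressure head ψ = P/(ρg) = 149×1000 / (1000 × 9.81) = 15.19 m.
Velocity head = v²/(2g) = 5.76² / (2 × 9.81) = 1.691 m.
h = z + ψ + v²/(2g) = 173.30 + 15.19 + 1.691 = 190.18 m.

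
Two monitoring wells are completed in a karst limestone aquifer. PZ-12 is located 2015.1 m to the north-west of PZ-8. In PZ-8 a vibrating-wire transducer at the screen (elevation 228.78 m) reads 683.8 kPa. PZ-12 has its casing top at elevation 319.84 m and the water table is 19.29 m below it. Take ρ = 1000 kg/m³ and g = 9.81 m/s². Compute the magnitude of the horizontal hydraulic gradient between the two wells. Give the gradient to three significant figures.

i ≈ 0.00103

Pressure head at PZ-8: ψ = P/(ρg) = 683.8×1000 / (1000 × 9.81) = 69.70 m.
Total head at PZ-8: h = z + ψ = 228.78 + 69.70 = 298.48 m.
Total head at PZ-12: h = 319.84 − 19.29 = 300.55 m.
Head difference: h(PZ-8) − h(PZ-12) = 298.48 − 300.55 = -2.07 m.
Hydraulic gradient: i = |Δh| / L = 2.07 / 2015.1 = 0.00103.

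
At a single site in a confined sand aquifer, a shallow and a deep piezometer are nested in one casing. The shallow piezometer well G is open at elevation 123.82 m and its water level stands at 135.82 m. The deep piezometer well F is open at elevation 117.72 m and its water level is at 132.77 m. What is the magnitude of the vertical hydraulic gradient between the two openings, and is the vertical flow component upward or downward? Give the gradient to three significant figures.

|i_v| ≈ 0.500; vertical flow is downward

Total head at well G: h = 135.82 m (water level in the standpipe).
Total head at well F: h = 132.77 m.
Δh = h(well G) − h(well F) = 135.82 − 132.77 = 3.05 m.
Vertical separation Δz = 123.82 − 117.72 = 6.10 m.
|i_v| = |Δh| / Δz = 3.05 / 6.10 = 0.500.
Head is higher in the shallow piezometer, so vertical flow is downward (recharge condition).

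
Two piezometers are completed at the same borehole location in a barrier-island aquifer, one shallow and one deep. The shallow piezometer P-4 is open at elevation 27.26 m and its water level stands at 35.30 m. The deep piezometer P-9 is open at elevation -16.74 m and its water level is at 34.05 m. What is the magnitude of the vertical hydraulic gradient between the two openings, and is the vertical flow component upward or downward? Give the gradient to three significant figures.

Total head at P-4: h = 35.30 m (water level in the standpipe).
Total head at P-9: h = 34.05 m.
Δh = h(P-4) − h(P-9) = 35.30 − 34.05 = 1.25 m.
Vertical separation Δz = 27.26 − (-16.74) = 44.00 m.
|i_v| = |Δh| / Δz = 1.25 / 44.00 = 0.0284.
Head is higher in the shallow piezometer, so vertical flow is downward (recharge condition).

|i_v| ≈ 0.0284; vertical flow is downward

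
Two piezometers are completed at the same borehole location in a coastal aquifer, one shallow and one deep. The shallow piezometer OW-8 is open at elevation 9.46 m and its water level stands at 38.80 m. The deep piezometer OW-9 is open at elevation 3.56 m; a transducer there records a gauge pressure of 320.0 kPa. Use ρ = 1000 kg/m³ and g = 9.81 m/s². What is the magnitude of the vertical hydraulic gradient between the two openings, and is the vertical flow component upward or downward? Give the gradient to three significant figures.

Total head at OW-8: h = 38.80 m (water level in the standpipe).
Pressure head at OW-9: ψ = P/(ρg) = 320.0×1000 / (1000 × 9.81) = 32.62 m.
Total head at OW-9: h = z + ψ = 3.56 + 32.62 = 36.18 m.
Δh = h(OW-8) − h(OW-9) = 38.80 − 36.18 = 2.62 m.
Vertical separation Δz = 9.46 − 3.56 = 5.90 m.
|i_v| = |Δh| / Δz = 2.62 / 5.90 = 0.444.
Head is higher in the shallow piezometer, so vertical flow is downward (recharge condition).

|i_v| ≈ 0.444; vertical flow is downward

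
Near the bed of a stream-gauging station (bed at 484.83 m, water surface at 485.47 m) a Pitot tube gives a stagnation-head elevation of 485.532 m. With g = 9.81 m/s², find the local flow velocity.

v ≈ 1.10 m/s

Near the bed, under hydrostatic conditions, the piezometric head (z + ψ) equals the free-surface elevation, 485.47 m.
Velocity head = total − piezometric = 485.532 − 485.47 = 0.062 m.
v = √(2g·h_v) = √(2 × 9.81 × 0.062) = 1.10 m/s.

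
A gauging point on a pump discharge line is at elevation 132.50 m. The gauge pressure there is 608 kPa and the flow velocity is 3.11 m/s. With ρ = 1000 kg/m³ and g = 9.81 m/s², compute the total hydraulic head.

Pressure head ψ = P/(ρg) = 608×1000 / (1000 × 9.81) = 61.98 m.
Velocity head = v²/(2g) = 3.11² / (2 × 9.81) = 0.493 m.
h = z + ψ + v²/(2g) = 132.50 + 61.98 + 0.493 = 194.97 m.

h ≈ 194.97 m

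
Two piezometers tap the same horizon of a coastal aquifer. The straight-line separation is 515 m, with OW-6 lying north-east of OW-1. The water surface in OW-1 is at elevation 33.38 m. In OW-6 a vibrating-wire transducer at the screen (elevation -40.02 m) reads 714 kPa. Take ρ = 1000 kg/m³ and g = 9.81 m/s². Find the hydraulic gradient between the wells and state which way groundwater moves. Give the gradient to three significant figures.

Total head at OW-1: h = 33.38 m (water level in the piezometer is the total head).
Pressure head at OW-6: ψ = P/(ρg) = 714×1000 / (1000 × 9.81) = 72.78 m.
Total head at OW-6: h = z + ψ = -40.02 + 72.78 = 32.76 m.
Head difference: h(OW-1) − h(OW-6) = 33.38 − 32.76 = 0.62 m.
Hydraulic gradient: i = |Δh| / L = 0.62 / 515 = 0.00120.
Flow is from higher to lower head: from OW-1 toward OW-6, i.e. toward the north-east.

i ≈ 0.00120; groundwater flows toward the north-east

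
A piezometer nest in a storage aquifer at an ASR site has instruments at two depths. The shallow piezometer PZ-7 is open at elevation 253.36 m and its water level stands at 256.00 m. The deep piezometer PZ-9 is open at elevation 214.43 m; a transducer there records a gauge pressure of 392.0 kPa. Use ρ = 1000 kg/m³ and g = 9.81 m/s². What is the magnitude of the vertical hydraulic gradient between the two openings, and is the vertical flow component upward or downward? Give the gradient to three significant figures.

|i_v| ≈ 0.0414; vertical flow is downward

Total head at PZ-7: h = 256.00 m (water level in the standpipe).
Pressure head at PZ-9: ψ = P/(ρg) = 392.0×1000 / (1000 × 9.81) = 39.96 m.
Total head at PZ-9: h = z + ψ = 214.43 + 39.96 = 254.39 m.
Δh = h(PZ-7) − h(PZ-9) = 256.00 − 254.39 = 1.61 m.
Vertical separation Δz = 253.36 − 214.43 = 38.93 m.
|i_v| = |Δh| / Δz = 1.61 / 38.93 = 0.0414.
Head is higher in the shallow piezometer, so vertical flow is downward (recharge condition).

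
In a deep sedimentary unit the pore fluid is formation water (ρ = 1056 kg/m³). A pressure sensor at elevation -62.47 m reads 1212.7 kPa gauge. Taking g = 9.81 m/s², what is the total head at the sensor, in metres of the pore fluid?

h ≈ 54.59 m

ψ = P/(ρg) = 1212.7×1000 / (1056 × 9.81) = 117.06 m.
h = z + ψ = -62.47 + 117.06 = 54.59 m.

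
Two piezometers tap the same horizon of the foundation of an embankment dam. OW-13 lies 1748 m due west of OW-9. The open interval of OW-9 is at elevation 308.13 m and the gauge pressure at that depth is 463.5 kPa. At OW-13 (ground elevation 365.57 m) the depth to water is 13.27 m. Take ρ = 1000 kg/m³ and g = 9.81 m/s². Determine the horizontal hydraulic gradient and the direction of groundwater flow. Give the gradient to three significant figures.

i ≈ 0.00176; groundwater flows toward the west

Pressure head at OW-9: ψ = P/(ρg) = 463.5×1000 / (1000 × 9.81) = 47.25 m.
Total head at OW-9: h = z + ψ = 308.13 + 47.25 = 355.38 m.
Total head at OW-13: h = 365.57 − 13.27 = 352.30 m.
Head difference: h(OW-9) − h(OW-13) = 355.38 − 352.30 = 3.08 m.
Hydraulic gradient: i = |Δh| / L = 3.08 / 1748 = 0.00176.
Flow is from higher to lower head: from OW-9 toward OW-13, i.e. toward the west.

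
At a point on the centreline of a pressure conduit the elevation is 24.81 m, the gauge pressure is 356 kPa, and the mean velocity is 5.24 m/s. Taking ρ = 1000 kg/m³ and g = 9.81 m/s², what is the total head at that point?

h ≈ 62.50 m

Pressure head ψ = P/(ρg) = 356×1000 / (1000 × 9.81) = 36.29 m.
Velocity head = v²/(2g) = 5.24² / (2 × 9.81) = 1.399 m.
h = z + ψ + v²/(2g) = 24.81 + 36.29 + 1.399 = 62.50 m.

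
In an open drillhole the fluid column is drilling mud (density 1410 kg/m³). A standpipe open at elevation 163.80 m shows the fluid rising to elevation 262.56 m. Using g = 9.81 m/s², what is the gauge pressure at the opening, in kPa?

P ≈ 1370 kPa

Pressure head ψ = h − z = 262.56 − 163.80 = 98.76 m.
P = ρgψ = 1410 × 9.81 × 98.76 = 1366058 Pa ≈ 1370 kPa.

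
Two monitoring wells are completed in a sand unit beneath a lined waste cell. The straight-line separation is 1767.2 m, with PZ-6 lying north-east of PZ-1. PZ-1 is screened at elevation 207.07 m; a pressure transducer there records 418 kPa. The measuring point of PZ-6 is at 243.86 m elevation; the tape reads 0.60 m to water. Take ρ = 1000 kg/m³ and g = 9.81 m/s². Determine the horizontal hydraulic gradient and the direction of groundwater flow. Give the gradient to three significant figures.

i ≈ 0.00363; groundwater flows toward the north-east

Pressure head at PZ-1: ψ = P/(ρg) = 418×1000 / (1000 × 9.81) = 42.61 m.
Total head at PZ-1: h = z + ψ = 207.07 + 42.61 = 249.68 m.
Total head at PZ-6: h = 243.86 − 0.60 = 243.26 m.
Head difference: h(PZ-1) − h(PZ-6) = 249.68 − 243.26 = 6.42 m.
Hydraulic gradient: i = |Δh| / L = 6.42 / 1767.2 = 0.00363.
Flow is from higher to lower head: from PZ-1 toward PZ-6, i.e. toward the north-east.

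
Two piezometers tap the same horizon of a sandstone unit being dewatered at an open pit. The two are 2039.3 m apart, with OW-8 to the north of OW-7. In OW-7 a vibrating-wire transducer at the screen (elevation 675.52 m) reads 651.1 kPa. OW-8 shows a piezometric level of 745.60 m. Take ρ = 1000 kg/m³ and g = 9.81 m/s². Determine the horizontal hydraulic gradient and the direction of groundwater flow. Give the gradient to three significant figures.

Pressure head at OW-7: ψ = P/(ρg) = 651.1×1000 / (1000 × 9.81) = 66.37 m.
Total head at OW-7: h = z + ψ = 675.52 + 66.37 = 741.89 m.
Total head at OW-8: h = 745.60 m (water level in the piezometer is the total head).
Head difference: h(OW-7) − h(OW-8) = 741.89 − 745.60 = -3.71 m.
Hydraulic gradient: i = |Δh| / L = 3.71 / 2039.3 = 0.00182.
Flow is from higher to lower head: from OW-8 toward OW-7, i.e. toward the south.

i ≈ 0.00182; groundwater flows toward the south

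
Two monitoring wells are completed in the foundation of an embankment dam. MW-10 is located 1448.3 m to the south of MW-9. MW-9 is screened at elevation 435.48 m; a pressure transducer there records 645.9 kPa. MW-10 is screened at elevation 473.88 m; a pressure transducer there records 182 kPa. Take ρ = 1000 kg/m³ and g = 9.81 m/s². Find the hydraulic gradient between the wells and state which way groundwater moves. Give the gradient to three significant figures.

Pressure head at MW-9: ψ = P/(ρg) = 645.9×1000 / (1000 × 9.81) = 65.84 m.
Total head at MW-9: h = z + ψ = 435.48 + 65.84 = 501.32 m.
Pressure head at MW-10: ψ = P/(ρg) = 182×1000 / (1000 × 9.81) = 18.55 m.
Total head at MW-10: h = z + ψ = 473.88 + 18.55 = 492.43 m.
Head difference: h(MW-9) − h(MW-10) = 501.32 − 492.43 = 8.89 m.
Hydraulic gradient: i = |Δh| / L = 8.89 / 1448.3 = 0.00614.
Flow is from higher to lower head: from MW-9 toward MW-10, i.e. toward the south.

i ≈ 0.00614; groundwater flows toward the south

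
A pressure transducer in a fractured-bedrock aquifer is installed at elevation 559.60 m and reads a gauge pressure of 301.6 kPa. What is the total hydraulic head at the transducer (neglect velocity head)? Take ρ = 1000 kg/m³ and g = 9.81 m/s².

ψ = P/(ρg) = 301.6×1000 / (1000 × 9.81) = 30.74 m.
h = z + ψ = 559.60 + 30.74 = 590.34 m.

h ≈ 590.34 m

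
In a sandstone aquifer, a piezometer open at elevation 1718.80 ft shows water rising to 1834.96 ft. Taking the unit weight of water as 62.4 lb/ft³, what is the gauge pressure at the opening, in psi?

P ≈ 50.3 psi

Pressure head ψ = h − z = 1834.96 − 1718.80 = 116.16 ft.
P = γ·ψ / 144 = 62.4 × 116.16 / 144 = 50.3 psi.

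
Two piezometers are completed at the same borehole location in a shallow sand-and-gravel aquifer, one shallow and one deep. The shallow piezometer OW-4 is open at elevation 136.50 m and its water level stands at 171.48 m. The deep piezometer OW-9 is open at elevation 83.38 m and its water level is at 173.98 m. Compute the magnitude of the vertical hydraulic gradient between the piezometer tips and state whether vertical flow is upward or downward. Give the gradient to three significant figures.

|i_v| ≈ 0.0471; vertical flow is upward

Total head at OW-4: h = 171.48 m (water level in the standpipe).
Total head at OW-9: h = 173.98 m.
Δh = h(OW-4) − h(OW-9) = 171.48 − 173.98 = -2.50 m.
Vertical separation Δz = 136.50 − 83.38 = 53.12 m.
|i_v| = |Δh| / Δz = 2.50 / 53.12 = 0.0471.
Head is higher in the deep piezometer, so vertical flow is upward (discharge condition).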